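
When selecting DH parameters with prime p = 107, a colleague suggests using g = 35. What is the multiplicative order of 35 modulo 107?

Since 35 ∈ (Z/107Z)^×, its order divides φ(107) = 107 − 1 = 106 = 2 · 53.
Divisors of 106: 1, 2, 53, 106.
Test each divisor d:
35^1 ≡ 35 (mod 107)
35^2 ≡ 48 (mod 107)
35^53 ≡ 1 (mod 107) ✓
The smallest such exponent is 53, so the order of 35 is 53.

53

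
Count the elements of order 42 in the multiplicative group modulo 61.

0

φ(61) = 61 − 1 = 60 = 2^2 · 3 · 5.
In a cyclic group of order 60, there are φ(d) elements of order d for each divisor d of 60, and zero for non-divisors.
Here 60 is not a multiple of 42, so there are no elements of order 42.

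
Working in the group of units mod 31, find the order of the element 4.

The order of 4 must divide φ(31) = 31 − 1 = 30 = 2 · 3 · 5.
Divisors of 30: 1, 2, 3, 5, 6, 10, 15, 30.
Compute 4^d (mod 31) for the divisors d until we hit 1:
4^1 ≡ 4 (mod 31)
4^2 ≡ 16 (mod 31)
4^3 ≡ 2 (mod 31)
4^5 ≡ 1 (mod 31) ✓
Hence ord(4) = 5.

5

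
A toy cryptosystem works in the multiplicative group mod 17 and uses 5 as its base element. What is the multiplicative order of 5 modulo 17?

ord(5) | φ(17) = 17 − 1 = 16 = 2^4.
Divisors of 16: 1, 2, 4, 8, 16.
Evaluate successive powers at the divisors of 16:
5^1 ≡ 5
5^2 ≡ 8
5^4 ≡ 13
5^8 ≡ 16
5^16 ≡ 1
The smallest such exponent is 16, so the order of 5 is 16.

16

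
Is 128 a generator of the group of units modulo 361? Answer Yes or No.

Yes

φ(361) = φ(19^2) = 19·(19−1) = 342 = 2 · 3^2 · 19.
Test 128^(342/q) mod 361 for each prime factor q of 342:
128^171 ≡ 360 (mod 361)  [q = 2: ≢ 1 ✓]
128^114 ≡ 292 (mod 361)  [q = 3: ≢ 1 ✓]
128^18 ≡ 39 (mod 361)  [q = 19: ≢ 1 ✓]
Every test exponent gives a nontrivial residue, hence 128 generates the full group.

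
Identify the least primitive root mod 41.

6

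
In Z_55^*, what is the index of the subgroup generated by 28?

2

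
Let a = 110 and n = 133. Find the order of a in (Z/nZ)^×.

18

ord(110) | φ(133) = φ(7·19) = (7−1)·(19−1) = 6·18 = 108 = 2^2 · 3^3.
Divisors of 108: 1, 2, 3, 4, 6, 9, 12, 18, 27, 36, 54, 108.
Test each divisor d:
110^1 ≡ 110
110^2 ≡ 130
110^3 ≡ 69
110^4 ≡ 9
110^6 ≡ 106
110^9 ≡ 132
110^12 ≡ 64
110^18 ≡ 1
Therefore the multiplicative order of 110 modulo 133 is 18.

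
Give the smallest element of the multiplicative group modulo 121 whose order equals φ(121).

φ(121) = φ(11^2) = 11·(11−1) = 110 = 2 · 5 · 11.
g is a primitive root iff g^(110/q) ≢ 1 (mod 121) for each prime q ∈ {2, 5, 11}.
g = 2: 2^55 ≡ 120; 2^22 ≡ 81; 2^10 ≡ 56 — none is 1, so 2 is a primitive root.
So 2 is the smallest generator of (Z/121Z)^×.

2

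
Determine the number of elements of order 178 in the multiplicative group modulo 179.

88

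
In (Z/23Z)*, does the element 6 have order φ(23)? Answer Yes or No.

No

φ(23) = 23 − 1 = 22 = 2 · 11.
It suffices to check that the order of 6 is not a proper divisor of 22: compute 6^(22/q) for q ∈ {2, 11}.
6^11 ≡ 1 (mod 23)  [q = 2: ≡ 1 ✗]
6^2 ≡ 13 (mod 23)  [q = 11: ≢ 1 ✓]
The check at q = 2 fails, so 6 generates a proper subgroup.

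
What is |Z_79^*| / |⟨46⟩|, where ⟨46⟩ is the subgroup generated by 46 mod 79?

6

Since 46 ∈ (Z/79Z)^×, its order divides φ(79) = 79 − 1 = 78 = 2 · 3 · 13.
Divisors of 78: 1, 2, 3, 6, 13, 26, 39, 78.
Compute 46^d (mod 79) for the divisors d until we hit 1:
46^1 ≡ 46
46^2 ≡ 62
46^3 ≡ 8
46^6 ≡ 64
46^13 ≡ 1
Thus |⟨46⟩| = ord(46) = 13.
The index is φ(79) / ord(46) = 78 / 13 = 6.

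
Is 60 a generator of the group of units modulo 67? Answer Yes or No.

φ(67) = 67 − 1 = 66 = 2 · 3 · 11.
60 is a primitive root mod 67 iff 60^(φ(67)/q) ≢ 1 for every prime q | φ(67), i.e. q ∈ {2, 3, 11}.
60^33 ≡ 1 (mod 67)  [q = 2: ≡ 1 ✗]
60^22 ≡ 29 (mod 67)  [q = 3: ≢ 1 ✓]
60^6 ≡ 64 (mod 67)  [q = 11: ≢ 1 ✓]
The check at q = 2 fails, so 60 generates a proper subgroup.

No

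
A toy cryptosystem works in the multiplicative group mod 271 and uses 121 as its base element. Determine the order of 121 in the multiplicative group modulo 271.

ord(121) | φ(271) = 271 − 1 = 270 = 2 · 3^3 · 5.
Divisors of 270: 1, 2, 3, 5, 6, 9, 10, 15, 18, 27, 30, 45, 54, 90, 135, 270.
Compute 121^d (mod 271) for the divisors d until we hit 1:
121^1 ≡ 121
121^2 ≡ 7
121^3 ≡ 34
121^5 ≡ 238
121^6 ≡ 72
121^9 ≡ 9
121^10 ≡ 5
121^15 ≡ 106
121^18 ≡ 81
121^27 ≡ 187
121^30 ≡ 125
121^45 ≡ 242
121^54 ≡ 10
121^90 ≡ 28
121^135 ≡ 1
The smallest such exponent is 135, so the order of 121 is 135.

135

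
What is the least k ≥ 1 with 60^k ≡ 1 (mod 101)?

20

The order of 60 must divide φ(101) = 101 − 1 = 100 = 2^2 · 5^2.
Divisors of 100: 1, 2, 4, 5, 10, 20, 25, 50, 100.
Evaluate successive powers at the divisors of 100:
60^1 ≡ 60 (mod 101)
60^2 ≡ 65 (mod 101)
60^4 ≡ 84 (mod 101)
60^5 ≡ 91 (mod 101)
60^10 ≡ 100 (mod 101)
60^20 ≡ 1 (mod 101) ✓
Hence ord(60) = 20.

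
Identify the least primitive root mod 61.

2

φ(61) = 61 − 1 = 60 = 2^2 · 3 · 5.
g is a primitive root iff g^(60/q) ≢ 1 (mod 61) for each prime q ∈ {2, 3, 5}.
g = 2: 2^30 ≡ 60; 2^20 ≡ 47; 2^12 ≡ 9 — none is 1, so 2 is a primitive root.
Hence the least primitive root of 61 is 2.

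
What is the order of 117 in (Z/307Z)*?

ord(117) | φ(307) = 307 − 1 = 306 = 2 · 3^2 · 17.
Divisors of 306: 1, 2, 3, 6, 9, 17, 18, 34, 51, 102, 153, 306.
Compute 117^d (mod 307) for the divisors d until we hit 1:
117^1 ≡ 117 (mod 307)
117^2 ≡ 181 (mod 307)
117^3 ≡ 301 (mod 307)
117^6 ≡ 36 (mod 307)
117^9 ≡ 91 (mod 307)
117^17 ≡ 139 (mod 307)
117^18 ≡ 299 (mod 307)
117^34 ≡ 287 (mod 307)
117^51 ≡ 290 (mod 307)
117^102 ≡ 289 (mod 307)
117^153 ≡ 306 (mod 307)
117^306 ≡ 1 (mod 307) ✓
The smallest such exponent is 306, so the order of 117 is 306.

306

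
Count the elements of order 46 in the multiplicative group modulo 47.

φ(47) = 47 − 1 = 46 = 2 · 23.
In a cyclic group of order 46, there are φ(d) elements of order d for each divisor d of 46, and zero for non-divisors.
46 = 2 · 23 divides 46, and φ(46) = 22.

22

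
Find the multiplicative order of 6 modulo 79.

78

ord(6) | φ(79) = 79 − 1 = 78 = 2 · 3 · 13.
Divisors of 78: 1, 2, 3, 6, 13, 26, 39, 78.
Test each divisor d:
6^1 ≡ 6 (mod 79)
6^2 ≡ 36 (mod 79)
6^3 ≡ 58 (mod 79)
6^6 ≡ 46 (mod 79)
6^13 ≡ 56 (mod 79)
6^26 ≡ 55 (mod 79)
6^39 ≡ 78 (mod 79)
6^78 ≡ 1 (mod 79) ✓
Therefore the multiplicative order of 6 modulo 79 is 78.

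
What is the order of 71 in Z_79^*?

26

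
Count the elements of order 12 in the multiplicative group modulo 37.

4

φ(37) = 37 − 1 = 36 = 2^2 · 3^2.
Since (Z/37Z)^× is cyclic of order 36, the number of elements of order d is φ(d) when d | 36 and 0 otherwise.
12 = 2^2 · 3 divides 36, and φ(12) = 4.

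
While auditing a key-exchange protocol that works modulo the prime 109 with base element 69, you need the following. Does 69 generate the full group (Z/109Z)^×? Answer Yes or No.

φ(109) = 109 − 1 = 108 = 2^2 · 3^3.
69 is a primitive root mod 109 iff 69^(φ(109)/q) ≢ 1 for every prime q | φ(109), i.e. q ∈ {2, 3}.
69^54 ≡ 108 (mod 109)  [q = 2: ≢ 1 ✓]
69^36 ≡ 63 (mod 109)  [q = 3: ≢ 1 ✓]
Every test exponent gives a nontrivial residue, hence 69 generates the full group.

Yes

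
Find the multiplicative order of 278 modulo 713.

22

ord(278) | φ(713) = φ(23·31) = (23−1)·(31−1) = 22·30 = 660 = 2^2 · 3 · 5 · 11.
Divisors of 660: 1, 2, 3, 4, 5, 6, 10, 11, 12, 15, 20, 22, 30, 33, 44, 55, 60, 66, 110, 132, 165, 220, 330, 660.
Test each divisor d:
278^1 ≡ 278 (mod 713)
278^2 ≡ 280 (mod 713)
278^3 ≡ 123 (mod 713)
278^4 ≡ 683 (mod 713)
278^5 ≡ 216 (mod 713)
278^6 ≡ 156 (mod 713)
278^10 ≡ 311 (mod 713)
278^11 ≡ 185 (mod 713)
278^12 ≡ 94 (mod 713)
278^15 ≡ 154 (mod 713)
278^20 ≡ 466 (mod 713)
278^22 ≡ 1 (mod 713) ✓
Hence ord(278) = 22.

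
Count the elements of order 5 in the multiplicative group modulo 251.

φ(251) = 251 − 1 = 250 = 2 · 5^3.
Since (Z/251Z)^× is cyclic of order 250, the number of elements of order d is φ(d) when d | 250 and 0 otherwise.
5 | 250, and φ(5) = 5 − 1 = 4.

4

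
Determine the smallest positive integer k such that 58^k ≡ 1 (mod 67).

22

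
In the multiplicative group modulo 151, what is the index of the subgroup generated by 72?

6

ord(72) | φ(151) = 151 − 1 = 150 = 2 · 3 · 5^2.
Divisors of 150: 1, 2, 3, 5, 6, 10, 15, 25, 30, 50, 75, 150.
Evaluate successive powers at the divisors of 150:
72^1 ≡ 72 (mod 151)
72^2 ≡ 50 (mod 151)
72^3 ≡ 127 (mod 151)
72^5 ≡ 8 (mod 151)
72^6 ≡ 123 (mod 151)
72^10 ≡ 64 (mod 151)
72^15 ≡ 59 (mod 151)
72^25 ≡ 1 (mod 151) ✓
Thus |⟨72⟩| = ord(72) = 25.
Index = |(Z/151Z)^×| / |⟨72⟩| = 150 / 25 = 6.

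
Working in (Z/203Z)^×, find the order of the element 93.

By Lagrange's theorem, ord_203(93) divides φ(203) = φ(7·29) = (7−1)·(29−1) = 6·28 = 168 = 2^3 · 3 · 7.
Divisors of 168: 1, 2, 3, 4, 6, 7, 8, 12, 14, 21, 24, 28, 42, 56, 84, 168.
Check 93^d mod 203 for each divisor in increasing order:
93^1 ≡ 93 (mod 203)
93^2 ≡ 123 (mod 203)
93^3 ≡ 71 (mod 203)
93^4 ≡ 107 (mod 203)
93^6 ≡ 169 (mod 203)
93^7 ≡ 86 (mod 203)
93^8 ≡ 81 (mod 203)
93^12 ≡ 141 (mod 203)
93^14 ≡ 88 (mod 203)
93^21 ≡ 57 (mod 203)
93^24 ≡ 190 (mod 203)
93^28 ≡ 30 (mod 203)
93^42 ≡ 1 (mod 203) ✓
The smallest such exponent is 42, so the order of 93 is 42.

42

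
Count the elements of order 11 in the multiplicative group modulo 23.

10

φ(23) = 23 − 1 = 22 = 2 · 11.
In a cyclic group of order 22, there are φ(d) elements of order d for each divisor d of 22, and zero for non-divisors.
11 | 22, and φ(11) = 11 − 1 = 10.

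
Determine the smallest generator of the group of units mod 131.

2

φ(131) = 131 − 1 = 130 = 2 · 5 · 13.
Test candidates g = 2, 3, … against the prime factors q ∈ {2, 5, 13} of φ(131): g is a generator iff g^(130/q) ≢ 1 for every such q.
g = 2: 2^65 ≡ 130; 2^26 ≡ 53; 2^10 ≡ 107 — none is 1, so 2 is a primitive root.
The smallest primitive root modulo 131 is 2.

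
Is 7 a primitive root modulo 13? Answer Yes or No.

Yes

φ(13) = 13 − 1 = 12 = 2^2 · 3.
Test 7^(12/q) mod 13 for each prime factor q of 12:
7^6 ≡ 12 (mod 13)  [q = 2: ≢ 1 ✓]
7^4 ≡ 9 (mod 13)  [q = 3: ≢ 1 ✓]
All checks pass, so 7 has order 12 and is a primitive root modulo 13.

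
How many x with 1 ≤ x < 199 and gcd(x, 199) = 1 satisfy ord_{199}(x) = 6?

φ(199) = 199 − 1 = 198 = 2 · 3^2 · 11.
Since (Z/199Z)^× is cyclic of order 198, the number of elements of order d is φ(d) when d | 198 and 0 otherwise.
6 = 2 · 3 divides 198, and φ(6) = 2.

2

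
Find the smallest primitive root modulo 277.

φ(277) = 277 − 1 = 276 = 2^2 · 3 · 23.
Test candidates g = 2, 3, … against the prime factors q ∈ {2, 3, 23} of φ(277): g is a generator iff g^(276/q) ≢ 1 for every such q.
g = 2: 2^138 ≡ 276; 2^92 ≡ 1 — hits 1, so not a primitive root.
g = 3: 3^138 ≡ 1 — hits 1, so not a primitive root.
g = 4: 4^138 ≡ 1 — hits 1, so not a primitive root.
g = 5: 5^138 ≡ 276; 5^92 ≡ 116; 5^12 ≡ 27 — none is 1, so 5 is a primitive root.
Hence the least primitive root of 277 is 5.

5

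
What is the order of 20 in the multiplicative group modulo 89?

44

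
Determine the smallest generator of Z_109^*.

φ(109) = 109 − 1 = 108 = 2^2 · 3^3.
g is a primitive root iff g^(108/q) ≢ 1 (mod 109) for each prime q ∈ {2, 3}.
g = 2: 2^54 ≡ 108; 2^36 ≡ 1 — hits 1, so not a primitive root.
g = 3: 3^54 ≡ 1 — hits 1, so not a primitive root.
g = 4: 4^54 ≡ 1 — hits 1, so not a primitive root.
g = 5: 5^54 ≡ 1 — hits 1, so not a primitive root.
g = 6: 6^54 ≡ 108; 6^36 ≡ 63 — none is 1, so 6 is a primitive root.
So 6 is the smallest generator of (Z/109Z)^×.

6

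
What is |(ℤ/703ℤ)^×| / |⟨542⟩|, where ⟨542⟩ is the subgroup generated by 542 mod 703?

18

By Lagrange's theorem, ord_703(542) divides φ(703) = φ(19·37) = (19−1)·(37−1) = 18·36 = 648 = 2^3 · 3^4.
Divisors of 648: 1, 2, 3, 4, 6, 8, 9, 12, 18, 24, 27, 36, 54, 72, 81, 108, 162, 216, 324, 648.
Compute 542^d (mod 703) for the divisors d until we hit 1:
542^1 ≡ 542 (mod 703)
542^2 ≡ 613 (mod 703)
542^3 ≡ 430 (mod 703)
542^4 ≡ 367 (mod 703)
542^6 ≡ 11 (mod 703)
542^8 ≡ 416 (mod 703)
542^9 ≡ 512 (mod 703)
542^12 ≡ 121 (mod 703)
542^18 ≡ 628 (mod 703)
542^24 ≡ 581 (mod 703)
542^27 ≡ 265 (mod 703)
542^36 ≡ 1 (mod 703) ✓
Thus |⟨542⟩| = ord(542) = 36.
The index is φ(703) / ord(542) = 648 / 36 = 18.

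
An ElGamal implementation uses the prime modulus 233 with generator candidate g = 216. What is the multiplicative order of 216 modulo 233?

232

The order of 216 must divide φ(233) = 233 − 1 = 232 = 2^3 · 29.
Divisors of 232: 1, 2, 4, 8, 29, 58, 116, 232.
Check 216^d mod 233 for each divisor in increasing order:
216^1 ≡ 216 (mod 233)
216^2 ≡ 56 (mod 233)
216^4 ≡ 107 (mod 233)
216^8 ≡ 32 (mod 233)
216^29 ≡ 136 (mod 233)
216^58 ≡ 89 (mod 233)
216^116 ≡ 232 (mod 233)
216^232 ≡ 1 (mod 233) ✓
So ord_233(216) = 232.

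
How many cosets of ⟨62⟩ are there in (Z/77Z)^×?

By Lagrange's theorem, ord_77(62) divides φ(77) = φ(7·11) = (7−1)·(11−1) = 6·10 = 60 = 2^2 · 3 · 5.
Divisors of 60: 1, 2, 3, 4, 5, 6, 10, 12, 15, 20, 30, 60.
Check 62^d mod 77 for each divisor in increasing order:
62^1 ≡ 62
62^2 ≡ 71
62^3 ≡ 13
62^4 ≡ 36
62^5 ≡ 76
62^6 ≡ 15
62^10 ≡ 1
Thus |⟨62⟩| = ord(62) = 10.
Index = |(Z/77Z)^×| / |⟨62⟩| = 60 / 10 = 6.

6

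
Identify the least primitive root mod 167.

φ(167) = 167 − 1 = 166 = 2 · 83.
g is a primitive root iff g^(166/q) ≢ 1 (mod 167) for each prime q ∈ {2, 83}.
g = 2: 2^83 ≡ 1 — hits 1, so not a primitive root.
g = 3: 3^83 ≡ 1 — hits 1, so not a primitive root.
g = 4: 4^83 ≡ 1 — hits 1, so not a primitive root.
g = 5: 5^83 ≡ 166; 5^2 ≡ 25 — none is 1, so 5 is a primitive root.
Hence the least primitive root of 167 is 5.

5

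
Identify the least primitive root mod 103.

5

φ(103) = 103 − 1 = 102 = 2 · 3 · 17.
Test candidates g = 2, 3, … against the prime factors q ∈ {2, 3, 17} of φ(103): g is a generator iff g^(102/q) ≢ 1 for every such q.
g = 2: 2^51 ≡ 1 — hits 1, so not a primitive root.
g = 3: 3^51 ≡ 102; 3^34 ≡ 1 — hits 1, so not a primitive root.
g = 4: 4^51 ≡ 1 — hits 1, so not a primitive root.
g = 5: 5^51 ≡ 102; 5^34 ≡ 56; 5^6 ≡ 72 — none is 1, so 5 is a primitive root.
Hence the least primitive root of 103 is 5.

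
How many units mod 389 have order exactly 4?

φ(389) = 389 − 1 = 388 = 2^2 · 97.
(Z/389Z)^× is cyclic (|G| = 388); a cyclic group of order m has exactly φ(d) elements of each order d | m, and none otherwise.
4 = 2^2 divides 388, and φ(4) = 2.

2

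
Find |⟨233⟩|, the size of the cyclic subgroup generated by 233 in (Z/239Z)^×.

34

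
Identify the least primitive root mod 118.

11

φ(118) = φ(2)·φ(59) = 1·58 = 58 = 2 · 29.
g is a primitive root iff g^(58/q) ≢ 1 (mod 118) for each prime q ∈ {2, 29}.
g = 2: gcd(2, 118) = 2 > 1, not a unit — skip.
g = 3: 3^29 ≡ 1 — hits 1, so not a primitive root.
g = 4: gcd(4, 118) = 2 > 1, not a unit — skip.
g = 5: 5^29 ≡ 1 — hits 1, so not a primitive root.
g = 6: gcd(6, 118) = 2 > 1, not a unit — skip.
g = 7: 7^29 ≡ 1 — hits 1, so not a primitive root.
g = 8: gcd(8, 118) = 2 > 1, not a unit — skip.
g = 9: 9^29 ≡ 1 — hits 1, so not a primitive root.
g = 10: gcd(10, 118) = 2 > 1, not a unit — skip.
g = 11: 11^29 ≡ 117; 11^2 ≡ 3 — none is 1, so 11 is a primitive root.
So 11 is the smallest generator of (Z/118Z)^×.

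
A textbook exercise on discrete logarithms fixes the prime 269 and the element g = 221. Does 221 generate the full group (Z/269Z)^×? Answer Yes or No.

φ(269) = 269 − 1 = 268 = 2^2 · 67.
221 is a primitive root mod 269 iff 221^(φ(269)/q) ≢ 1 for every prime q | φ(269), i.e. q ∈ {2, 67}.
221^134 ≡ 268 (mod 269)  [q = 2: ≢ 1 ✓]
221^4 ≡ 239 (mod 269)  [q = 67: ≢ 1 ✓]
None equal 1, so ord_269(221) = 268: 221 is a primitive root.

Yes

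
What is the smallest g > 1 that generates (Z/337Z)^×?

10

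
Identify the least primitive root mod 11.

2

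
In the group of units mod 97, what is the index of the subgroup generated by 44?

The order of 44 must divide φ(97) = 97 − 1 = 96 = 2^5 · 3.
Divisors of 96: 1, 2, 3, 4, 6, 8, 12, 16, 24, 32, 48, 96.
Compute 44^d (mod 97) for the divisors d until we hit 1:
44^1 ≡ 44
44^2 ≡ 93
44^3 ≡ 18
44^4 ≡ 16
44^6 ≡ 33
44^8 ≡ 62
44^12 ≡ 22
44^16 ≡ 61
44^24 ≡ 96
44^32 ≡ 35
44^48 ≡ 1
Thus |⟨44⟩| = ord(44) = 48.
The index is φ(97) / ord(44) = 96 / 48 = 2.

2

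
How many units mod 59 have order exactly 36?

0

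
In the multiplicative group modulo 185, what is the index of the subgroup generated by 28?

The order of 28 must divide φ(185) = φ(5·37) = (5−1)·(37−1) = 4·36 = 144 = 2^4 · 3^2.
Divisors of 144: 1, 2, 3, 4, 6, 8, 9, 12, 16, 18, 24, 36, 48, 72, 144.
Test each divisor d:
28^1 ≡ 28 (mod 185)
28^2 ≡ 44 (mod 185)
28^3 ≡ 122 (mod 185)
28^4 ≡ 86 (mod 185)
28^6 ≡ 84 (mod 185)
28^8 ≡ 181 (mod 185)
28^9 ≡ 73 (mod 185)
28^12 ≡ 26 (mod 185)
28^16 ≡ 16 (mod 185)
28^18 ≡ 149 (mod 185)
28^24 ≡ 121 (mod 185)
28^36 ≡ 1 (mod 185) ✓
So ord_185(28) = 36, hence |⟨28⟩| = 36.
[(Z/185Z)^× : ⟨28⟩] = 144/36 = 4.

4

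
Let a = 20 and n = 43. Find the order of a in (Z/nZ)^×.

By Lagrange's theorem, ord_43(20) divides φ(43) = 43 − 1 = 42 = 2 · 3 · 7.
Divisors of 42: 1, 2, 3, 6, 7, 14, 21, 42.
Test each divisor d:
20^1 ≡ 20 (mod 43)
20^2 ≡ 13 (mod 43)
20^3 ≡ 2 (mod 43)
20^6 ≡ 4 (mod 43)
20^7 ≡ 37 (mod 43)
20^14 ≡ 36 (mod 43)
20^21 ≡ 42 (mod 43)
20^42 ≡ 1 (mod 43) ✓
Therefore the multiplicative order of 20 modulo 43 is 42.

42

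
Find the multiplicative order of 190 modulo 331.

By Lagrange's theorem, ord_331(190) divides φ(331) = 331 − 1 = 330 = 2 · 3 · 5 · 11.
Divisors of 330: 1, 2, 3, 5, 6, 10, 11, 15, 22, 30, 33, 55, 66, 110, 165, 330.
Check 190^d mod 331 for each divisor in increasing order:
190^1 ≡ 190 (mod 331)
190^2 ≡ 21 (mod 331)
190^3 ≡ 18 (mod 331)
190^5 ≡ 47 (mod 331)
190^6 ≡ 324 (mod 331)
190^10 ≡ 223 (mod 331)
190^11 ≡ 2 (mod 331)
190^15 ≡ 220 (mod 331)
190^22 ≡ 4 (mod 331)
190^30 ≡ 74 (mod 331)
190^33 ≡ 8 (mod 331)
190^55 ≡ 32 (mod 331)
190^66 ≡ 64 (mod 331)
190^110 ≡ 31 (mod 331)
190^165 ≡ 330 (mod 331)
190^330 ≡ 1 (mod 331) ✓
The smallest such exponent is 330, so the order of 190 is 330.

330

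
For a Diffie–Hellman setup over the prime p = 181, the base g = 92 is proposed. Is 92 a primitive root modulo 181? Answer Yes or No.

No

φ(181) = 181 − 1 = 180 = 2^2 · 3^2 · 5.
An element g generates (Z/181Z)^× iff g^(180/q) ≢ 1 (mod 181) for each prime q ∈ {2, 3, 5}.
92^90 ≡ 180 (mod 181)  [q = 2: ≢ 1 ✓]
92^60 ≡ 48 (mod 181)  [q = 3: ≢ 1 ✓]
92^36 ≡ 1 (mod 181)  [q = 5: ≡ 1 ✗]
The check at q = 5 fails, so 92 generates a proper subgroup.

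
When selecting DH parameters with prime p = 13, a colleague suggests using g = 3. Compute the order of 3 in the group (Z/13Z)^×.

The order of 3 must divide φ(13) = 13 − 1 = 12 = 2^2 · 3.
Divisors of 12: 1, 2, 3, 4, 6, 12.
Evaluate successive powers at the divisors of 12:
3^1 ≡ 3 (mod 13)
3^2 ≡ 9 (mod 13)
3^3 ≡ 1 (mod 13) ✓
Hence ord(3) = 3.

3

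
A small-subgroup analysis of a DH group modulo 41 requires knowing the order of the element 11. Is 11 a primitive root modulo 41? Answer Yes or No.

Yes

φ(41) = 41 − 1 = 40 = 2^3 · 5.
An element g generates (Z/41Z)^× iff g^(40/q) ≢ 1 (mod 41) for each prime q ∈ {2, 5}.
11^20 ≡ 40 (mod 41)  [q = 2: ≢ 1 ✓]
11^8 ≡ 16 (mod 41)  [q = 5: ≢ 1 ✓]
None equal 1, so ord_41(11) = 40: 11 is a primitive root.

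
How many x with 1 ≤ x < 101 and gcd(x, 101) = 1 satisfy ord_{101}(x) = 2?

1

φ(101) = 101 − 1 = 100 = 2^2 · 5^2.
Since (Z/101Z)^× is cyclic of order 100, the number of elements of order d is φ(d) when d | 100 and 0 otherwise.
2 | 100, and φ(2) = 2 − 1 = 1.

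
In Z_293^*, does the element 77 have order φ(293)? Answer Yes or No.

φ(293) = 293 − 1 = 292 = 2^2 · 73.
Test 77^(292/q) mod 293 for each prime factor q of 292:
77^146 ≡ 1 (mod 293)  [q = 2: ≡ 1 ✗]
77^4 ≡ 73 (mod 293)  [q = 73: ≢ 1 ✓]
Since 77^146 ≡ 1, the order of 77 divides 146 < 292, so 77 is not a primitive root.

No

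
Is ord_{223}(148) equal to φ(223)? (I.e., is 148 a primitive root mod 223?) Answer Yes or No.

No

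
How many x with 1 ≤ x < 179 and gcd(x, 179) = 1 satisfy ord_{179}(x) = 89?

88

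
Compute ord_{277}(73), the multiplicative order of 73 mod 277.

92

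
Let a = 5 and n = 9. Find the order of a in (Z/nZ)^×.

Since 5 ∈ (Z/9Z)^×, its order divides φ(9) = φ(3^2) = 3·(3−1) = 6 = 2 · 3.
Divisors of 6: 1, 2, 3, 6.
Evaluate successive powers at the divisors of 6:
5^1 ≡ 5 (mod 9)
5^2 ≡ 7 (mod 9)
5^3 ≡ 8 (mod 9)
5^6 ≡ 1 (mod 9) ✓
So ord_9(5) = 6.

6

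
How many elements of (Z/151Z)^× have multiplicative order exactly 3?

φ(151) = 151 − 1 = 150 = 2 · 3 · 5^2.
In a cyclic group of order 150, there are φ(d) elements of order d for each divisor d of 150, and zero for non-divisors.
3 | 150, and φ(3) = 3 − 1 = 2.

2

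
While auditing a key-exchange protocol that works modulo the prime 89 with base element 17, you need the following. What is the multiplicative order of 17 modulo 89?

44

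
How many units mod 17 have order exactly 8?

4

φ(17) = 17 − 1 = 16 = 2^4.
In a cyclic group of order 16, there are φ(d) elements of order d for each divisor d of 16, and zero for non-divisors.
8 = 2^3 divides 16, and φ(8) = 4.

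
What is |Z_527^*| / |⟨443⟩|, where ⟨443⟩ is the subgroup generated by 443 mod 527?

32

The order of 443 must divide φ(527) = φ(17·31) = (17−1)·(31−1) = 16·30 = 480 = 2^5 · 3 · 5.
Divisors of 480: 1, 2, 3, 4, 5, 6, 8, 10, 12, 15, 16, 20, 24, 30, 32, 40, 48, 60, 80, 96, 120, 160, 240, 480.
Compute 443^d (mod 527) for the divisors d until we hit 1:
443^1 ≡ 443 (mod 527)
443^2 ≡ 205 (mod 527)
443^3 ≡ 171 (mod 527)
443^4 ≡ 392 (mod 527)
443^5 ≡ 273 (mod 527)
443^6 ≡ 256 (mod 527)
443^8 ≡ 307 (mod 527)
443^10 ≡ 222 (mod 527)
443^12 ≡ 188 (mod 527)
443^15 ≡ 1 (mod 527) ✓
The order of 443 is 15, so the subgroup it generates has 15 elements.
[(Z/527Z)^× : ⟨443⟩] = 480/15 = 32.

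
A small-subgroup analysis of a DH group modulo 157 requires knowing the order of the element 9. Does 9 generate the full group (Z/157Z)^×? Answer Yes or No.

No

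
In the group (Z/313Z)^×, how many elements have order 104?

48

φ(313) = 313 − 1 = 312 = 2^3 · 3 · 13.
Since (Z/313Z)^× is cyclic of order 312, the number of elements of order d is φ(d) when d | 312 and 0 otherwise.
104 = 2^3 · 13 divides 312, and φ(104) = 48.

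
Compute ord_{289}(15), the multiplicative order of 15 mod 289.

136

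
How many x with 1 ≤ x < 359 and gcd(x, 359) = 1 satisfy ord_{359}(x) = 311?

0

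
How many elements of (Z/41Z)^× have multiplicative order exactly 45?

φ(41) = 41 − 1 = 40 = 2^3 · 5.
In a cyclic group of order 40, there are φ(d) elements of order d for each divisor d of 40, and zero for non-divisors.
Here 40 is not a multiple of 45, so there are no elements of order 45.

0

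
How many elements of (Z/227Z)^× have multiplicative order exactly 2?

1

φ(227) = 227 − 1 = 226 = 2 · 113.
Since (Z/227Z)^× is cyclic of order 226, the number of elements of order d is φ(d) when d | 226 and 0 otherwise.
2 | 226, and φ(2) = 2 − 1 = 1.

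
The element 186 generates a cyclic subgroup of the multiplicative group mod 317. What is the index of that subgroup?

ord(186) | φ(317) = 317 − 1 = 316 = 2^2 · 79.
Divisors of 316: 1, 2, 4, 79, 158, 316.
Compute 186^d (mod 317) for the divisors d until we hit 1:
186^1 ≡ 186 (mod 317)
186^2 ≡ 43 (mod 317)
186^4 ≡ 264 (mod 317)
186^79 ≡ 316 (mod 317)
186^158 ≡ 1 (mod 317) ✓
The order of 186 is 158, so the subgroup it generates has 158 elements.
[(Z/317Z)^× : ⟨186⟩] = 316/158 = 2.

2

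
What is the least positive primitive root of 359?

φ(359) = 359 − 1 = 358 = 2 · 179.
g is a primitive root iff g^(358/q) ≢ 1 (mod 359) for each prime q ∈ {2, 179}.
g = 2: 2^179 ≡ 1 — hits 1, so not a primitive root.
g = 3: 3^179 ≡ 1 — hits 1, so not a primitive root.
g = 4: 4^179 ≡ 1 — hits 1, so not a primitive root.
g = 5: 5^179 ≡ 1 — hits 1, so not a primitive root.
g = 6: 6^179 ≡ 1 — hits 1, so not a primitive root.
g = 7: 7^179 ≡ 358; 7^2 ≡ 49 — none is 1, so 7 is a primitive root.
The smallest primitive root modulo 359 is 7.

7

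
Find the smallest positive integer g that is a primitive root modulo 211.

φ(211) = 211 − 1 = 210 = 2 · 3 · 5 · 7.
g is a primitive root iff g^(210/q) ≢ 1 (mod 211) for each prime q ∈ {2, 3, 5, 7}.
g = 2: 2^105 ≡ 210; 2^70 ≡ 196; 2^42 ≡ 107; 2^30 ≡ 171 — none is 1, so 2 is a primitive root.
Hence the least primitive root of 211 is 2.

2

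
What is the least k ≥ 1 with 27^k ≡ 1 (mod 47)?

23

Since 27 ∈ (Z/47Z)^×, its order divides φ(47) = 47 − 1 = 46 = 2 · 23.
Divisors of 46: 1, 2, 23, 46.
Compute 27^d (mod 47) for the divisors d until we hit 1:
27^1 ≡ 27 (mod 47)
27^2 ≡ 24 (mod 47)
27^23 ≡ 1 (mod 47) ✓
Therefore the multiplicative order of 27 modulo 47 is 23.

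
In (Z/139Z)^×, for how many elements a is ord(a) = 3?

2

φ(139) = 139 − 1 = 138 = 2 · 3 · 23.
(Z/139Z)^× is cyclic (|G| = 138); a cyclic group of order m has exactly φ(d) elements of each order d | m, and none otherwise.
3 | 138, and φ(3) = 3 − 1 = 2.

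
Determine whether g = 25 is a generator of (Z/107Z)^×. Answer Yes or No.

φ(107) = 107 − 1 = 106 = 2 · 53.
25 is a primitive root mod 107 iff 25^(φ(107)/q) ≢ 1 for every prime q | φ(107), i.e. q ∈ {2, 53}.
25^53 ≡ 1 (mod 107)  [q = 2: ≡ 1 ✗]
25^2 ≡ 90 (mod 107)  [q = 53: ≢ 1 ✓]
25^53 ≡ 1 shows ord(25) | 53, strictly less than φ(107); not a primitive root.

No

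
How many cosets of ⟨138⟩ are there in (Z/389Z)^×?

1

Since 138 ∈ (Z/389Z)^×, its order divides φ(389) = 389 − 1 = 388 = 2^2 · 97.
Divisors of 388: 1, 2, 4, 97, 194, 388.
Check 138^d mod 389 for each divisor in increasing order:
138^1 ≡ 138 (mod 389)
138^2 ≡ 372 (mod 389)
138^4 ≡ 289 (mod 389)
138^97 ≡ 115 (mod 389)
138^194 ≡ 388 (mod 389)
138^388 ≡ 1 (mod 389) ✓
The order of 138 is 388, so the subgroup it generates has 388 elements.
The index is φ(389) / ord(138) = 388 / 388 = 1.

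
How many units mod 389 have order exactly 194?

φ(389) = 389 − 1 = 388 = 2^2 · 97.
In a cyclic group of order 388, there are φ(d) elements of order d for each divisor d of 388, and zero for non-divisors.
194 = 2 · 97 divides 388, and φ(194) = 96.

96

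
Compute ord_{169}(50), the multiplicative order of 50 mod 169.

Since 50 ∈ (Z/169Z)^×, its order divides φ(169) = φ(13^2) = 13·(13−1) = 156 = 2^2 · 3 · 13.
Divisors of 156: 1, 2, 3, 4, 6, 12, 13, 26, 39, 52, 78, 156.
Compute 50^d (mod 169) for the divisors d until we hit 1:
50^1 ≡ 50 (mod 169)
50^2 ≡ 134 (mod 169)
50^3 ≡ 109 (mod 169)
50^4 ≡ 42 (mod 169)
50^6 ≡ 51 (mod 169)
50^12 ≡ 66 (mod 169)
50^13 ≡ 89 (mod 169)
50^26 ≡ 147 (mod 169)
50^39 ≡ 70 (mod 169)
50^52 ≡ 146 (mod 169)
50^78 ≡ 168 (mod 169)
50^156 ≡ 1 (mod 169) ✓
So ord_169(50) = 156.

156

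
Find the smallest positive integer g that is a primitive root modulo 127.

3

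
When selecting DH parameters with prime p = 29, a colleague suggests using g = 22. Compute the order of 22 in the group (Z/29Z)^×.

Since 22 ∈ (Z/29Z)^×, its order divides φ(29) = 29 − 1 = 28 = 2^2 · 7.
Divisors of 28: 1, 2, 4, 7, 14, 28.
Test each divisor d:
22^1 ≡ 22
22^2 ≡ 20
22^4 ≡ 23
22^7 ≡ 28
22^14 ≡ 1
Therefore the multiplicative order of 22 modulo 29 is 14.

14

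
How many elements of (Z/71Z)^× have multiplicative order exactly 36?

0

φ(71) = 71 − 1 = 70 = 2 · 5 · 7.
In a cyclic group of order 70, there are φ(d) elements of order d for each divisor d of 70, and zero for non-divisors.
Since 36 ∤ 70, the count is 0.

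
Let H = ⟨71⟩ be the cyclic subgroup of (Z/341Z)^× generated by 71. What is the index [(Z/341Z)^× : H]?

20

Since 71 ∈ (Z/341Z)^×, its order divides φ(341) = φ(11·31) = (11−1)·(31−1) = 10·30 = 300 = 2^2 · 3 · 5^2.
Divisors of 300: 1, 2, 3, 4, 5, 6, 10, 12, 15, 20, 25, 30, 50, 60, 75, 100, 150, 300.
Compute 71^d (mod 341) for the divisors d until we hit 1:
71^1 ≡ 71 (mod 341)
71^2 ≡ 267 (mod 341)
71^3 ≡ 202 (mod 341)
71^4 ≡ 20 (mod 341)
71^5 ≡ 56 (mod 341)
71^6 ≡ 225 (mod 341)
71^10 ≡ 67 (mod 341)
71^12 ≡ 157 (mod 341)
71^15 ≡ 1 (mod 341) ✓
The order of 71 is 15, so the subgroup it generates has 15 elements.
Index = |(Z/341Z)^×| / |⟨71⟩| = 300 / 15 = 20.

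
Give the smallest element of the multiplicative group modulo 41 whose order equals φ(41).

6

φ(41) = 41 − 1 = 40 = 2^3 · 5.
g is a primitive root iff g^(40/q) ≢ 1 (mod 41) for each prime q ∈ {2, 5}.
g = 2: 2^20 ≡ 1 — hits 1, so not a primitive root.
g = 3: 3^20 ≡ 40; 3^8 ≡ 1 — hits 1, so not a primitive root.
g = 4: 4^20 ≡ 1 — hits 1, so not a primitive root.
g = 5: 5^20 ≡ 1 — hits 1, so not a primitive root.
g = 6: 6^20 ≡ 40; 6^8 ≡ 10 — none is 1, so 6 is a primitive root.
Hence the least primitive root of 41 is 6.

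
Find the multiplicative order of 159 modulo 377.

84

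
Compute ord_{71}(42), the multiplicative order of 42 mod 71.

70

The order of 42 must divide φ(71) = 71 − 1 = 70 = 2 · 5 · 7.
Divisors of 70: 1, 2, 5, 7, 10, 14, 35, 70.
Check 42^d mod 71 for each divisor in increasing order:
42^1 ≡ 42
42^2 ≡ 60
42^5 ≡ 41
42^7 ≡ 46
42^10 ≡ 48
42^14 ≡ 57
42^35 ≡ 70
42^70 ≡ 1
Therefore the multiplicative order of 42 modulo 71 is 70.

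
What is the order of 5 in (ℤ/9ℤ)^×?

6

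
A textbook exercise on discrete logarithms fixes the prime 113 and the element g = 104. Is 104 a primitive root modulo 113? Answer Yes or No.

No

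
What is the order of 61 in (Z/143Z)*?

Since 61 ∈ (Z/143Z)^×, its order divides φ(143) = φ(11·13) = (11−1)·(13−1) = 10·12 = 120 = 2^3 · 3 · 5.
Divisors of 120: 1, 2, 3, 4, 5, 6, 8, 10, 12, 15, 20, 24, 30, 40, 60, 120.
Test each divisor d:
61^1 ≡ 61 (mod 143)
61^2 ≡ 3 (mod 143)
61^3 ≡ 40 (mod 143)
61^4 ≡ 9 (mod 143)
61^5 ≡ 120 (mod 143)
61^6 ≡ 27 (mod 143)
61^8 ≡ 81 (mod 143)
61^10 ≡ 100 (mod 143)
61^12 ≡ 14 (mod 143)
61^15 ≡ 131 (mod 143)
61^20 ≡ 133 (mod 143)
61^24 ≡ 53 (mod 143)
61^30 ≡ 1 (mod 143) ✓
Hence ord(61) = 30.

30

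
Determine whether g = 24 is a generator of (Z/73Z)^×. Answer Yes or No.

No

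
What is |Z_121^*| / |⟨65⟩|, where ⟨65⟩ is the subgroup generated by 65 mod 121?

5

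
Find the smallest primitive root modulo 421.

φ(421) = 421 − 1 = 420 = 2^2 · 3 · 5 · 7.
Test candidates g = 2, 3, … against the prime factors q ∈ {2, 3, 5, 7} of φ(421): g is a generator iff g^(420/q) ≢ 1 for every such q.
g = 2: 2^210 ≡ 420; 2^140 ≡ 400; 2^84 ≡ 279; 2^60 ≡ 370 — none is 1, so 2 is a primitive root.
The smallest primitive root modulo 421 is 2.

2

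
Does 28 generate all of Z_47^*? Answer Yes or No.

φ(47) = 47 − 1 = 46 = 2 · 23.
28 is a primitive root mod 47 iff 28^(φ(47)/q) ≢ 1 for every prime q | φ(47), i.e. q ∈ {2, 23}.
28^23 ≡ 1 (mod 47)  [q = 2: ≡ 1 ✗]
28^2 ≡ 32 (mod 47)  [q = 23: ≢ 1 ✓]
Since 28^23 ≡ 1, the order of 28 divides 23 < 46, so 28 is not a primitive root.

No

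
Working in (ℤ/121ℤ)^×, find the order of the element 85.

110

ord(85) | φ(121) = φ(11^2) = 11·(11−1) = 110 = 2 · 5 · 11.
Divisors of 110: 1, 2, 5, 10, 11, 22, 55, 110.
Compute 85^d (mod 121) for the divisors d until we hit 1:
85^1 ≡ 85 (mod 121)
85^2 ≡ 86 (mod 121)
85^5 ≡ 65 (mod 121)
85^10 ≡ 111 (mod 121)
85^11 ≡ 118 (mod 121)
85^22 ≡ 9 (mod 121)
85^55 ≡ 120 (mod 121)
85^110 ≡ 1 (mod 121) ✓
The smallest such exponent is 110, so the order of 85 is 110.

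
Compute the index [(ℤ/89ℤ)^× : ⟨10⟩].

2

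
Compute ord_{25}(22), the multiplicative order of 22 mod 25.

20

Since 22 ∈ (Z/25Z)^×, its order divides φ(25) = φ(5^2) = 5·(5−1) = 20 = 2^2 · 5.
Divisors of 20: 1, 2, 4, 5, 10, 20.
Compute 22^d (mod 25) for the divisors d until we hit 1:
22^1 ≡ 22 (mod 25)
22^2 ≡ 9 (mod 25)
22^4 ≡ 6 (mod 25)
22^5 ≡ 7 (mod 25)
22^10 ≡ 24 (mod 25)
22^20 ≡ 1 (mod 25) ✓
Therefore the multiplicative order of 22 modulo 25 is 20.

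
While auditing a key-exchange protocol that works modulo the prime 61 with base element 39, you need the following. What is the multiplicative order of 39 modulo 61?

The order of 39 must divide φ(61) = 61 − 1 = 60 = 2^2 · 3 · 5.
Divisors of 60: 1, 2, 3, 4, 5, 6, 10, 12, 15, 20, 30, 60.
Test each divisor d:
39^1 ≡ 39 (mod 61)
39^2 ≡ 57 (mod 61)
39^3 ≡ 27 (mod 61)
39^4 ≡ 16 (mod 61)
39^5 ≡ 14 (mod 61)
39^6 ≡ 58 (mod 61)
39^10 ≡ 13 (mod 61)
39^12 ≡ 9 (mod 61)
39^15 ≡ 60 (mod 61)
39^20 ≡ 47 (mod 61)
39^30 ≡ 1 (mod 61) ✓
The smallest such exponent is 30, so the order of 39 is 30.

30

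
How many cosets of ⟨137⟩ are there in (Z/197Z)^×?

2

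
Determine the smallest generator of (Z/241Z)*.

φ(241) = 241 − 1 = 240 = 2^4 · 3 · 5.
Test candidates g = 2, 3, … against the prime factors q ∈ {2, 3, 5} of φ(241): g is a generator iff g^(240/q) ≢ 1 for every such q.
g = 2: 2^120 ≡ 1 — hits 1, so not a primitive root.
g = 3: 3^120 ≡ 1 — hits 1, so not a primitive root.
g = 4: 4^120 ≡ 1 — hits 1, so not a primitive root.
g = 5: 5^120 ≡ 1 — hits 1, so not a primitive root.
g = 6: 6^120 ≡ 1 — hits 1, so not a primitive root.
g = 7: 7^120 ≡ 240; 7^80 ≡ 15; 7^48 ≡ 91 — none is 1, so 7 is a primitive root.
Hence the least primitive root of 241 is 7.

7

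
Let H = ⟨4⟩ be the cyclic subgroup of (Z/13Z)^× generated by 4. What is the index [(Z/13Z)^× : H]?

2

Since 4 ∈ (Z/13Z)^×, its order divides φ(13) = 13 − 1 = 12 = 2^2 · 3.
Divisors of 12: 1, 2, 3, 4, 6, 12.
Evaluate successive powers at the divisors of 12:
4^1 ≡ 4 (mod 13)
4^2 ≡ 3 (mod 13)
4^3 ≡ 12 (mod 13)
4^4 ≡ 9 (mod 13)
4^6 ≡ 1 (mod 13) ✓
So ord_13(4) = 6, hence |⟨4⟩| = 6.
[(Z/13Z)^× : ⟨4⟩] = 12/6 = 2.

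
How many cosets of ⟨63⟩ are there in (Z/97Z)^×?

The order of 63 must divide φ(97) = 97 − 1 = 96 = 2^5 · 3.
Divisors of 96: 1, 2, 3, 4, 6, 8, 12, 16, 24, 32, 48, 96.
Compute 63^d (mod 97) for the divisors d until we hit 1:
63^1 ≡ 63 (mod 97)
63^2 ≡ 89 (mod 97)
63^3 ≡ 78 (mod 97)
63^4 ≡ 64 (mod 97)
63^6 ≡ 70 (mod 97)
63^8 ≡ 22 (mod 97)
63^12 ≡ 50 (mod 97)
63^16 ≡ 96 (mod 97)
63^24 ≡ 75 (mod 97)
63^32 ≡ 1 (mod 97) ✓
So ord_97(63) = 32, hence |⟨63⟩| = 32.
The index is φ(97) / ord(63) = 96 / 32 = 3.

3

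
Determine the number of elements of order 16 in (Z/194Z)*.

8

φ(194) = φ(2)·φ(97) = 1·96 = 96 = 2^5 · 3.
(Z/194Z)^× is cyclic (|G| = 96); a cyclic group of order m has exactly φ(d) elements of each order d | m, and none otherwise.
16 = 2^4 divides 96, and φ(16) = 8.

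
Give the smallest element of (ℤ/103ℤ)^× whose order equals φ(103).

5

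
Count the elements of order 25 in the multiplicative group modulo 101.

20

φ(101) = 101 − 1 = 100 = 2^2 · 5^2.
(Z/101Z)^× is cyclic (|G| = 100); a cyclic group of order m has exactly φ(d) elements of each order d | m, and none otherwise.
25 = 5^2 divides 100, and φ(25) = 20.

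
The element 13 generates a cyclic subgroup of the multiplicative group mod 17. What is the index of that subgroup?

4

The order of 13 must divide φ(17) = 17 − 1 = 16 = 2^4.
Divisors of 16: 1, 2, 4, 8, 16.
Test each divisor d:
13^1 ≡ 13
13^2 ≡ 16
13^4 ≡ 1
So ord_17(13) = 4, hence |⟨13⟩| = 4.
The index is φ(17) / ord(13) = 16 / 4 = 4.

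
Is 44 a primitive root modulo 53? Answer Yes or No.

No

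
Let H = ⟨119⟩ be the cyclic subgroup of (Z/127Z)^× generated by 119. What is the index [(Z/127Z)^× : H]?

9

The order of 119 must divide φ(127) = 127 − 1 = 126 = 2 · 3^2 · 7.
Divisors of 126: 1, 2, 3, 6, 7, 9, 14, 18, 21, 42, 63, 126.
Compute 119^d (mod 127) for the divisors d until we hit 1:
119^1 ≡ 119 (mod 127)
119^2 ≡ 64 (mod 127)
119^3 ≡ 123 (mod 127)
119^6 ≡ 16 (mod 127)
119^7 ≡ 126 (mod 127)
119^9 ≡ 63 (mod 127)
119^14 ≡ 1 (mod 127) ✓
So ord_127(119) = 14, hence |⟨119⟩| = 14.
Index = |(Z/127Z)^×| / |⟨119⟩| = 126 / 14 = 9.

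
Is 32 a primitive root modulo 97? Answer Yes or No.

φ(97) = 97 − 1 = 96 = 2^5 · 3.
32 is a primitive root mod 97 iff 32^(φ(97)/q) ≢ 1 for every prime q | φ(97), i.e. q ∈ {2, 3}.
32^48 ≡ 1 (mod 97)  [q = 2: ≡ 1 ✗]
32^32 ≡ 61 (mod 97)  [q = 3: ≢ 1 ✓]
Since 32^48 ≡ 1, the order of 32 divides 48 < 96, so 32 is not a primitive root.

No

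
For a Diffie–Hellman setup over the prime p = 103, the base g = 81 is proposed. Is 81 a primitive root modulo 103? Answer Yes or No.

φ(103) = 103 − 1 = 102 = 2 · 3 · 17.
81 is a primitive root mod 103 iff 81^(φ(103)/q) ≢ 1 for every prime q | φ(103), i.e. q ∈ {2, 3, 17}.
81^51 ≡ 1 (mod 103)  [q = 2: ≡ 1 ✗]
81^34 ≡ 1 (mod 103)  [q = 3: ≡ 1 ✗]
81^6 ≡ 79 (mod 103)  [q = 17: ≢ 1 ✓]
The check at q = 2 fails, so 81 generates a proper subgroup.

No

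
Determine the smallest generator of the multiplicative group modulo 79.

3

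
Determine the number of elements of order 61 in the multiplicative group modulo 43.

0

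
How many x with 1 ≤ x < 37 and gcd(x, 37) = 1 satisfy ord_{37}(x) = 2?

φ(37) = 37 − 1 = 36 = 2^2 · 3^2.
In a cyclic group of order 36, there are φ(d) elements of order d for each divisor d of 36, and zero for non-divisors.
2 | 36, and φ(2) = 2 − 1 = 1.

1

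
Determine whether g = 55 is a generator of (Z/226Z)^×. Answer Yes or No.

Yes

φ(226) = φ(2)·φ(113) = 1·112 = 112 = 2^4 · 7.
An element g generates (Z/226Z)^× iff g^(112/q) ≢ 1 (mod 226) for each prime q ∈ {2, 7}.
55^56 ≡ 225 (mod 226)  [q = 2: ≢ 1 ✓]
55^16 ≡ 129 (mod 226)  [q = 7: ≢ 1 ✓]
All checks pass, so 55 has order 112 and is a primitive root modulo 226.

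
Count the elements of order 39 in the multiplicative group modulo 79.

24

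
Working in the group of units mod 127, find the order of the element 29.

126

Since 29 ∈ (Z/127Z)^×, its order divides φ(127) = 127 − 1 = 126 = 2 · 3^2 · 7.
Divisors of 126: 1, 2, 3, 6, 7, 9, 14, 18, 21, 42, 63, 126.
Compute 29^d (mod 127) for the divisors d until we hit 1:
29^1 ≡ 29
29^2 ≡ 79
29^3 ≡ 5
29^6 ≡ 25
29^7 ≡ 90
29^9 ≡ 125
29^14 ≡ 99
29^18 ≡ 4
29^21 ≡ 20
29^42 ≡ 19
29^63 ≡ 126
29^126 ≡ 1
Hence ord(29) = 126.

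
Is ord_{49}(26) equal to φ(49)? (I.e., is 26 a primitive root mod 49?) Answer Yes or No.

Yes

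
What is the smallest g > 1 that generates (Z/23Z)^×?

5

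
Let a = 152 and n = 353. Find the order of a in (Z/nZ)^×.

Since 152 ∈ (Z/353Z)^×, its order divides φ(353) = 353 − 1 = 352 = 2^5 · 11.
Divisors of 352: 1, 2, 4, 8, 11, 16, 22, 32, 44, 88, 176, 352.
Compute 152^d (mod 353) for the divisors d until we hit 1:
152^1 ≡ 152 (mod 353)
152^2 ≡ 159 (mod 353)
152^4 ≡ 218 (mod 353)
152^8 ≡ 222 (mod 353)
152^11 ≡ 49 (mod 353)
152^16 ≡ 217 (mod 353)
152^22 ≡ 283 (mod 353)
152^32 ≡ 140 (mod 353)
152^44 ≡ 311 (mod 353)
152^88 ≡ 352 (mod 353)
152^176 ≡ 1 (mod 353) ✓
So ord_353(152) = 176.

176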